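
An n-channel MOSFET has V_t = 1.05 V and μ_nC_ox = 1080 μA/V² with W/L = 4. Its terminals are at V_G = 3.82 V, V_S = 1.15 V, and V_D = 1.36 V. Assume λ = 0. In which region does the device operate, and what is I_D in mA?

Triode; I_D = 1.37 mA

V_GS = V_G − V_S = 3.82 − 1.15 = 2.67 V; V_DS = V_D − V_S = 1.36 − 1.15 = 0.21 V.
k_n = μ_nC_ox · (W/L) = 4.32 mA/V².
V_ov = V_GS − V_t = 2.67 − 1.05 = 1.62 V.
Since V_DS = 0.21 V < V_ov = 1.62 V, the device is in the triode region.
I_D = k_n [V_ov · V_DS − ½ V_DS²] = 4.32 × [1.62 × 0.21 − 0.5 × 0.21²] = 1.37 mA.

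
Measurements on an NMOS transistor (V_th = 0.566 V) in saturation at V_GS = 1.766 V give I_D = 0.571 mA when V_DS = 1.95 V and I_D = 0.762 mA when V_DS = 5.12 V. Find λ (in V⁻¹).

With V_GS fixed, I_D ∝ (1 + λ V_DS) in saturation, so I_D2/I_D1 = (1 + λ V_DS2)/(1 + λ V_DS1).
0.762/0.571 = 1.335 = (1 + 5.12 λ)/(1 + 1.95 λ).
Solving: λ (I_D1 V_DS2 − I_D2 V_DS1) = I_D2 − I_D1, so λ = (0.762 − 0.571) / (0.571 × 5.12 − 0.762 × 1.95) = 0.191 / 1.44 = 0.133 V⁻¹.

λ = 0.133 V⁻¹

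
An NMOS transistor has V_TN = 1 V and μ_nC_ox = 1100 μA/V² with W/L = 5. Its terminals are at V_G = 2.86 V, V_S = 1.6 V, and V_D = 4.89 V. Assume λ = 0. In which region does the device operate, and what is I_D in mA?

Saturation; I_D = 0.186 mA

V_GS = V_G − V_S = 2.86 − 1.6 = 1.26 V; V_DS = V_D − V_S = 4.89 − 1.6 = 3.29 V.
k_n = μ_nC_ox · (W/L) = 5.5 mA/V².
V_ov = V_GS − V_TN = 1.26 − 1 = 0.26 V.
Since V_DS = 3.29 V ≥ V_ov = 0.26 V, the device is in saturation.
I_D = ½ k_n V_ov² = 0.5 × 5.5 × 0.26² = 0.186 mA.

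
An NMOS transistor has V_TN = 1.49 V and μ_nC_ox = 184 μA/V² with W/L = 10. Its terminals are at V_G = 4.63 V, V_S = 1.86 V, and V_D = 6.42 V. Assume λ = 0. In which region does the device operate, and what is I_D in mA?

Saturation; I_D = 1.51 mA

V_GS = V_G − V_S = 4.63 − 1.86 = 2.77 V; V_DS = V_D − V_S = 6.42 − 1.86 = 4.56 V.
k_n = μ_nC_ox · (W/L) = 1.84 mA/V².
V_ov = V_GS − V_TN = 2.77 − 1.49 = 1.28 V.
Since V_DS = 4.56 V ≥ V_ov = 1.28 V, the device is in saturation.
I_D = ½ k_n V_ov² = 0.5 × 1.84 × 1.28² = 1.51 mA.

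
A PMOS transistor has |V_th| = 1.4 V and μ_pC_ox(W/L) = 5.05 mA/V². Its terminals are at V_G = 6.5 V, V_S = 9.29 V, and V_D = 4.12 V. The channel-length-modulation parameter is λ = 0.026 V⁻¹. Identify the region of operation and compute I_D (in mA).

Saturation; I_D = 5.53 mA

V_SG = V_S − V_G = 9.29 − 6.5 = 2.79 V; V_SD = V_S − V_D = 9.29 − 4.12 = 5.17 V.
V_ov = V_SG − |V_th| = 2.79 − 1.4 = 1.39 V.
Since V_SD = 5.17 V ≥ V_ov = 1.39 V, the device is in saturation.
I_D = ½ k_p V_ov² (1 + λ V_SD) = 0.5 × 5.05 × 1.39² × (1 + 0.026 × 5.17) = 5.53 mA.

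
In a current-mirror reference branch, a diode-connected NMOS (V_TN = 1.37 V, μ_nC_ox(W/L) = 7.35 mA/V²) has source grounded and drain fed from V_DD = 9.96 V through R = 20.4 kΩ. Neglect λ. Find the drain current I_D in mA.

I_D = 0.405 mA

With gate tied to drain, V_GS = V_DS ≥ V_GS − V_TN, so the device is in saturation.
KCL at the drain: ½ k_n (V_GS − V_TN)² = (V_DD − V_GS)/R.
Let x = V_GS − 1.37. Then 75 x² + x − 8.59 = 0, giving x = 0.332 V (positive root), so V_GS = 1.7 V.
I_D = (V_DD − V_GS)/R = (9.96 − 1.7) / 20.4 = 0.405 mA.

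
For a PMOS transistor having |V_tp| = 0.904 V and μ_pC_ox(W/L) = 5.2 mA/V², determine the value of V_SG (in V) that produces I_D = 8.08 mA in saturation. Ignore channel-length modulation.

V_SG = 2.67 V

In saturation I_D = ½ k_p (V_SG − |V_tp|)², so V_SG − |V_tp| = √(2 I_D / k_p) = √(2 × 8.08 / 5.2) = 1.76 V.
V_SG = 0.904 + 1.76 = 2.67 V.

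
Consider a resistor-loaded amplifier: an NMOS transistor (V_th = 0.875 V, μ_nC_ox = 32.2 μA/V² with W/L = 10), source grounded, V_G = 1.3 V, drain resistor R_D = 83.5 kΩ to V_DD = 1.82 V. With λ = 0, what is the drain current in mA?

I_D = 0.0196 mA

V_GS = V_G = 1.3 V, so V_ov = 1.3 − 0.875 = 0.425 V.
k_n = μ_nC_ox · (W/L) = 0.322 mA/V².
Assume saturation: I_D = ½ k_n V_ov² = 0.5 × 0.322 × 0.425² = 0.0291 mA, giving V_DS = V_DD − I_D R_D = 1.82 − 0.0291 × 83.5 = -0.608 V.
But -0.608 V < V_ov = 0.425 V, so the device is actually in triode.
In triode I_D = k_n[V_ov V_DS − ½ V_DS²] and I_D = (V_DD − V_DS)/R_D. Equating: 13.4 V_DS² − 12.43 V_DS + 1.82 = 0, giving V_DS = 0.182 V (the root below V_ov).
I_D = (1.82 − 0.182) / 83.5 = 0.0196 mA.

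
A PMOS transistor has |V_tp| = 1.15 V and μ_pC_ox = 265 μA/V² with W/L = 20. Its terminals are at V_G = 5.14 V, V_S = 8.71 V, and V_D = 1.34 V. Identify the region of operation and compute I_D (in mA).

Saturation; I_D = 15.5 mA

V_SG = V_S − V_G = 8.71 − 5.14 = 3.57 V; V_SD = V_S − V_D = 8.71 − 1.34 = 7.37 V.
k_p = μ_pC_ox · (W/L) = 5.3 mA/V².
V_ov = V_SG − |V_tp| = 3.57 − 1.15 = 2.42 V.
Since V_SD = 7.37 V ≥ V_ov = 2.42 V, the device is in saturation.
I_D = ½ k_p V_ov² = 0.5 × 5.3 × 2.42² = 15.5 mA.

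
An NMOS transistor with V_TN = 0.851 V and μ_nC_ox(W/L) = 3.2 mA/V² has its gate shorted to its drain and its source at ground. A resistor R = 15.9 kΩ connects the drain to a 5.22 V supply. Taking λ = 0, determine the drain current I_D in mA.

With gate tied to drain, V_GS = V_DS ≥ V_GS − V_TN, so the device is in saturation.
KCL at the drain: ½ k_n (V_GS − V_TN)² = (V_DD − V_GS)/R.
Let x = V_GS − 0.851. Then 25.4 x² + x − 4.369 = 0, giving x = 0.395 V (positive root), so V_GS = 1.25 V.
I_D = (V_DD − V_GS)/R = (5.22 − 1.25) / 15.9 = 0.25 mA.

I_D = 0.250 mA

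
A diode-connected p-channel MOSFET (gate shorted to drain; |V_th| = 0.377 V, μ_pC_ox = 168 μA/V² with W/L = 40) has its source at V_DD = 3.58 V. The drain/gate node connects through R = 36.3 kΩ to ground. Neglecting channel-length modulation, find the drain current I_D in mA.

With gate tied to drain, V_SG = V_SD ≥ V_SG − |V_th|, so the device is in saturation.
k_p = μ_pC_ox · (W/L) = 6.72 mA/V².
KCL at the drain: ½ k_p (V_SG − |V_th|)² = (V_DD − V_SG)/R.
Let x = V_SG − 0.377. Then 122 x² + x − 3.203 = 0, giving x = 0.158 V (positive root), so V_SG = 0.535 V.
I_D = (V_DD − V_SG)/R = (3.58 − 0.535) / 36.3 = 0.0839 mA.

I_D = 0.0839 mA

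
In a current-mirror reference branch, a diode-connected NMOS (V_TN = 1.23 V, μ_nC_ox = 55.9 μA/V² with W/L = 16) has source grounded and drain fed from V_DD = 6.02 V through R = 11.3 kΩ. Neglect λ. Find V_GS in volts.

V_GS = 2.11 V

With gate tied to drain, V_GS = V_DS ≥ V_GS − V_TN, so the device is in saturation.
k_n = μ_nC_ox · (W/L) = 0.8944 mA/V².
KCL at the drain: ½ k_n (V_GS − V_TN)² = (V_DD − V_GS)/R.
Let x = V_GS − 1.23. Then 5.05 x² + x − 4.79 = 0, giving x = 0.88 V (positive root), so V_GS = 2.11 V.
I_D = (V_DD − V_GS)/R = (6.02 − 2.11) / 11.3 = 0.346 mA.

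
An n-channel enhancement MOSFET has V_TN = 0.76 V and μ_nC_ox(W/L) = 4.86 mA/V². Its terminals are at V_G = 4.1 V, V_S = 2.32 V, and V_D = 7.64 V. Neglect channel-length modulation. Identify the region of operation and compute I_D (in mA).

Saturation; I_D = 2.53 mA

V_GS = V_G − V_S = 4.1 − 2.32 = 1.78 V; V_DS = V_D − V_S = 7.64 − 2.32 = 5.32 V.
V_ov = V_GS − V_TN = 1.78 − 0.76 = 1.02 V.
Since V_DS = 5.32 V ≥ V_ov = 1.02 V, the device is in saturation.
I_D = ½ k_n V_ov² = 0.5 × 4.86 × 1.02² = 2.53 mA.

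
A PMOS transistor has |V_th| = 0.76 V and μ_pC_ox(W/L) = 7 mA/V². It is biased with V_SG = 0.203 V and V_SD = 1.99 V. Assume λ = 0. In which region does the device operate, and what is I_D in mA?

Cutoff; I_D = 0 mA

V_SG = 0.203 V < |V_th| = 0.76 V, so the transistor is in cutoff.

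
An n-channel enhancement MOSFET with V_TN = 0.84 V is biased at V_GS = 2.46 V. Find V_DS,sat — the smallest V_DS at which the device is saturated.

V_DS,sat = 1.62 V

The boundary between triode and saturation is V_DS = V_GS − V_TN = V_ov.
V_ov = 2.46 − 0.84 = 1.62 V.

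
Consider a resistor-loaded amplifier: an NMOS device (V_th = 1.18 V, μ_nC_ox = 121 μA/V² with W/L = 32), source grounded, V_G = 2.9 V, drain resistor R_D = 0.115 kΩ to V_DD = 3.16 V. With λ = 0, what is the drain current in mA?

I_D = 5.73 mA

V_GS = V_G = 2.9 V, so V_ov = 2.9 − 1.18 = 1.72 V.
k_n = μ_nC_ox · (W/L) = 3.872 mA/V².
Assume saturation: I_D = ½ k_n V_ov² = 0.5 × 3.872 × 1.72² = 5.73 mA, giving V_DS = V_DD − I_D R_D = 3.16 − 5.73 × 0.115 = 2.5 V.
V_DS = 2.5 V ≥ V_ov = 1.72 V, confirming saturation.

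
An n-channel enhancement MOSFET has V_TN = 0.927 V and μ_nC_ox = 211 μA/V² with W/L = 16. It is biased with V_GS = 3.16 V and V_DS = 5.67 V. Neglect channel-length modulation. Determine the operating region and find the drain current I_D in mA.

k_n = μ_nC_ox · (W/L) = 3.376 mA/V².
V_ov = V_GS − V_TN = 3.16 − 0.927 = 2.23 V.
Since V_DS = 5.67 V ≥ V_ov = 2.23 V, the device is in saturation.
I_D = ½ k_n V_ov² = 0.5 × 3.376 × 2.23² = 8.42 mA.

Saturation; I_D = 8.42 mA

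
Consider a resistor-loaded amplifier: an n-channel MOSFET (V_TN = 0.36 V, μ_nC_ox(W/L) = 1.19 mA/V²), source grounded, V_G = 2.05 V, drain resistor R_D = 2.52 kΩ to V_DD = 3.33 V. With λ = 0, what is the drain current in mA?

I_D = 1.06 mA

V_GS = V_G = 2.05 V, so V_ov = 2.05 − 0.36 = 1.69 V.
Assume saturation: I_D = ½ k_n V_ov² = 0.5 × 1.19 × 1.69² = 1.7 mA, giving V_DS = V_DD − I_D R_D = 3.33 − 1.7 × 2.52 = -0.952 V.
But -0.952 V < V_ov = 1.69 V, so the device is actually in triode.
In triode I_D = k_n[V_ov V_DS − ½ V_DS²] and I_D = (V_DD − V_DS)/R_D. Equating: 1.5 V_DS² − 6.068 V_DS + 3.33 = 0, giving V_DS = 0.655 V (the root below V_ov).
I_D = (3.33 − 0.655) / 2.52 = 1.06 mA.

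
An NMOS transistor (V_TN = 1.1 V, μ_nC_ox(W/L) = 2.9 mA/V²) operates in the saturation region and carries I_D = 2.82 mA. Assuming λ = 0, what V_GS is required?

V_GS = 2.49 V

In saturation I_D = ½ k_n (V_GS − V_TN)², so V_GS − V_TN = √(2 I_D / k_n) = √(2 × 2.82 / 2.9) = 1.39 V.
V_GS = 1.1 + 1.39 = 2.49 V.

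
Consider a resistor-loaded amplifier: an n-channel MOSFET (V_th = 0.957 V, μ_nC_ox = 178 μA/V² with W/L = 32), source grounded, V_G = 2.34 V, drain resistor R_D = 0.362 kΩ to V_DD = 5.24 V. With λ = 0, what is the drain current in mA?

V_GS = V_G = 2.34 V, so V_ov = 2.34 − 0.957 = 1.38 V.
k_n = μ_nC_ox · (W/L) = 5.696 mA/V².
Assume saturation: I_D = ½ k_n V_ov² = 0.5 × 5.696 × 1.38² = 5.45 mA, giving V_DS = V_DD − I_D R_D = 5.24 − 5.45 × 0.362 = 3.27 V.
V_DS = 3.27 V ≥ V_ov = 1.38 V, confirming saturation.

I_D = 5.45 mA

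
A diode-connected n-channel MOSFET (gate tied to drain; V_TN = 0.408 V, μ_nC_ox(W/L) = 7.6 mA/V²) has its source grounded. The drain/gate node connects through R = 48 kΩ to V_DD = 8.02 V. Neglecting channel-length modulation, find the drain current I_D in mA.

I_D = 0.154 mA

With gate tied to drain, V_GS = V_DS ≥ V_GS − V_TN, so the device is in saturation.
KCL at the drain: ½ k_n (V_GS − V_TN)² = (V_DD − V_GS)/R.
Let x = V_GS − 0.408. Then 182 x² + x − 7.612 = 0, giving x = 0.202 V (positive root), so V_GS = 0.61 V.
I_D = (V_DD − V_GS)/R = (8.02 − 0.61) / 48 = 0.154 mA.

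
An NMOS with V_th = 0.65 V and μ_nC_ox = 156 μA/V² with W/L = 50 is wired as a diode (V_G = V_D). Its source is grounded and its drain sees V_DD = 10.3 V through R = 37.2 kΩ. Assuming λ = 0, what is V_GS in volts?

V_GS = 0.904 V

With gate tied to drain, V_GS = V_DS ≥ V_GS − V_th, so the device is in saturation.
k_n = μ_nC_ox · (W/L) = 7.8 mA/V².
KCL at the drain: ½ k_n (V_GS − V_th)² = (V_DD − V_GS)/R.
Let x = V_GS − 0.65. Then 145 x² + x − 9.65 = 0, giving x = 0.254 V (positive root), so V_GS = 0.904 V.
I_D = (V_DD − V_GS)/R = (10.3 − 0.904) / 37.2 = 0.253 mA.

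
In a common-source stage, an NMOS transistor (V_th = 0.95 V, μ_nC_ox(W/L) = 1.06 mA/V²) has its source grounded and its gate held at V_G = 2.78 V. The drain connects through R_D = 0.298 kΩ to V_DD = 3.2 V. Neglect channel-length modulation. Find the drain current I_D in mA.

I_D = 1.77 mA

V_GS = V_G = 2.78 V, so V_ov = 2.78 − 0.95 = 1.83 V.
Assume saturation: I_D = ½ k_n V_ov² = 0.5 × 1.06 × 1.83² = 1.77 mA, giving V_DS = V_DD − I_D R_D = 3.2 − 1.77 × 0.298 = 2.67 V.
V_DS = 2.67 V ≥ V_ov = 1.83 V, confirming saturation.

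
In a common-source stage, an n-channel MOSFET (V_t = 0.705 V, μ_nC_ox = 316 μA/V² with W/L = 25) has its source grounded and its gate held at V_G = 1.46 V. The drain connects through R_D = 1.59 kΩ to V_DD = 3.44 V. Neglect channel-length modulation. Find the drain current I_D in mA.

I_D = 1.88 mA

V_GS = V_G = 1.46 V, so V_ov = 1.46 − 0.705 = 0.755 V.
k_n = μ_nC_ox · (W/L) = 7.9 mA/V².
Assume saturation: I_D = ½ k_n V_ov² = 0.5 × 7.9 × 0.755² = 2.25 mA, giving V_DS = V_DD − I_D R_D = 3.44 − 2.25 × 1.59 = -0.14 V.
But -0.14 V < V_ov = 0.755 V, so the device is actually in triode.
In triode I_D = k_n[V_ov V_DS − ½ V_DS²] and I_D = (V_DD − V_DS)/R_D. Equating: 6.28 V_DS² − 10.48 V_DS + 3.44 = 0, giving V_DS = 0.449 V (the root below V_ov).
I_D = (3.44 − 0.449) / 1.59 = 1.88 mA.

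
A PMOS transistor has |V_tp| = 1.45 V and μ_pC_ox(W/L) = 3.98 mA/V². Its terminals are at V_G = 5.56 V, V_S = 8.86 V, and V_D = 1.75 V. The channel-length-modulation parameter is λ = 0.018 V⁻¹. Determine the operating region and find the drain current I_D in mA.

V_SG = V_S − V_G = 8.86 − 5.56 = 3.3 V; V_SD = V_S − V_D = 8.86 − 1.75 = 7.11 V.
V_ov = V_SG − |V_tp| = 3.3 − 1.45 = 1.85 V.
Since V_SD = 7.11 V ≥ V_ov = 1.85 V, the device is in saturation.
I_D = ½ k_p V_ov² (1 + λ V_SD) = 0.5 × 3.98 × 1.85² × (1 + 0.018 × 7.11) = 7.68 mA.

Saturation; I_D = 7.68 mA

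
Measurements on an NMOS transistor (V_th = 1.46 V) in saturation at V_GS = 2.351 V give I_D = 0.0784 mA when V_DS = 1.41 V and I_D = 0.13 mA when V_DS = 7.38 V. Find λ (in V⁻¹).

With V_GS fixed, I_D ∝ (1 + λ V_DS) in saturation, so I_D2/I_D1 = (1 + λ V_DS2)/(1 + λ V_DS1).
0.13/0.0784 = 1.658 = (1 + 7.38 λ)/(1 + 1.41 λ).
Solving: λ (I_D1 V_DS2 − I_D2 V_DS1) = I_D2 − I_D1, so λ = (0.13 − 0.0784) / (0.0784 × 7.38 − 0.13 × 1.41) = 0.0516 / 0.395 = 0.131 V⁻¹.

λ = 0.131 V⁻¹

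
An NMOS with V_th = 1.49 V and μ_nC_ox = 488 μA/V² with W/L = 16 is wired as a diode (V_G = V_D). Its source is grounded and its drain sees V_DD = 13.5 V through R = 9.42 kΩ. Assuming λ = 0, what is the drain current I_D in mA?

With gate tied to drain, V_GS = V_DS ≥ V_GS − V_th, so the device is in saturation.
k_n = μ_nC_ox · (W/L) = 7.808 mA/V².
KCL at the drain: ½ k_n (V_GS − V_th)² = (V_DD − V_GS)/R.
Let x = V_GS − 1.49. Then 36.8 x² + x − 12.01 = 0, giving x = 0.558 V (positive root), so V_GS = 2.05 V.
I_D = (V_DD − V_GS)/R = (13.5 − 2.05) / 9.42 = 1.22 mA.

I_D = 1.22 mA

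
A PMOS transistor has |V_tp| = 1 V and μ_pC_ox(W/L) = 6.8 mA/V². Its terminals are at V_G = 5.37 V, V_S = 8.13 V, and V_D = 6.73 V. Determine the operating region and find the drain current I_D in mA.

V_SG = V_S − V_G = 8.13 − 5.37 = 2.76 V; V_SD = V_S − V_D = 8.13 − 6.73 = 1.4 V.
V_ov = V_SG − |V_tp| = 2.76 − 1 = 1.76 V.
Since V_SD = 1.4 V < V_ov = 1.76 V, the device is in the triode region.
I_D = k_p [V_ov · V_SD − ½ V_SD²] = 6.8 × [1.76 × 1.4 − 0.5 × 1.4²] = 10.1 mA.

Triode; I_D = 10.1 mA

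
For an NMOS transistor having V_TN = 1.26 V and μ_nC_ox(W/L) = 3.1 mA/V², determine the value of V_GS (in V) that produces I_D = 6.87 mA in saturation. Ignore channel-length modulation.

V_GS = 3.37 V

In saturation I_D = ½ k_n (V_GS − V_TN)², so V_GS − V_TN = √(2 I_D / k_n) = √(2 × 6.87 / 3.1) = 2.11 V.
V_GS = 1.26 + 2.11 = 3.37 V.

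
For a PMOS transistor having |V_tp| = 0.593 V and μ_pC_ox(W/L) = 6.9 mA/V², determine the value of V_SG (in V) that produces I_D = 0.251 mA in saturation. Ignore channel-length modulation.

In saturation I_D = ½ k_p (V_SG − |V_tp|)², so V_SG − |V_tp| = √(2 I_D / k_p) = √(2 × 0.251 / 6.9) = 0.27 V.
V_SG = 0.593 + 0.27 = 0.863 V.

V_SG = 0.863 V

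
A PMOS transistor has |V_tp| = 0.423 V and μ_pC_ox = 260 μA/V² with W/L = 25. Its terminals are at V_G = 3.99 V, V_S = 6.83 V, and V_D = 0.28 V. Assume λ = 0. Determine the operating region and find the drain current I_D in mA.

V_SG = V_S − V_G = 6.83 − 3.99 = 2.84 V; V_SD = V_S − V_D = 6.83 − 0.28 = 6.55 V.
k_p = μ_pC_ox · (W/L) = 6.5 mA/V².
V_ov = V_SG − |V_tp| = 2.84 − 0.423 = 2.42 V.
Since V_SD = 6.55 V ≥ V_ov = 2.42 V, the device is in saturation.
I_D = ½ k_p V_ov² = 0.5 × 6.5 × 2.42² = 19 mA.

Saturation; I_D = 19.0 mA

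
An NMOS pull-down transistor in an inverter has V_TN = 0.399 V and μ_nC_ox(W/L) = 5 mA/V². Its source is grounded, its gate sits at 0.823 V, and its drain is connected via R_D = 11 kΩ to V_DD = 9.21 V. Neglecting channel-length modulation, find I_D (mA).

I_D = 0.449 mA

V_GS = V_G = 0.823 V, so V_ov = 0.823 − 0.399 = 0.424 V.
Assume saturation: I_D = ½ k_n V_ov² = 0.5 × 5 × 0.424² = 0.449 mA, giving V_DS = V_DD − I_D R_D = 9.21 − 0.449 × 11 = 4.27 V.
V_DS = 4.27 V ≥ V_ov = 0.424 V, confirming saturation.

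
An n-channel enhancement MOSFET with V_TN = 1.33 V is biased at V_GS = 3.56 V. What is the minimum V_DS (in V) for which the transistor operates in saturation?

V_DS,sat = 2.23 V

The boundary between triode and saturation is V_DS = V_GS − V_TN = V_ov.
V_ov = 3.56 − 1.33 = 2.23 V.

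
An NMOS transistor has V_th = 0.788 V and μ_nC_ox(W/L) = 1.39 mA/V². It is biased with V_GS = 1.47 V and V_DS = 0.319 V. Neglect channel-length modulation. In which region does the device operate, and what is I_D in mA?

V_ov = V_GS − V_th = 1.47 − 0.788 = 0.682 V.
Since V_DS = 0.319 V < V_ov = 0.682 V, the device is in the triode region.
I_D = k_n [V_ov · V_DS − ½ V_DS²] = 1.39 × [0.682 × 0.319 − 0.5 × 0.319²] = 0.232 mA.

Triode; I_D = 0.232 mA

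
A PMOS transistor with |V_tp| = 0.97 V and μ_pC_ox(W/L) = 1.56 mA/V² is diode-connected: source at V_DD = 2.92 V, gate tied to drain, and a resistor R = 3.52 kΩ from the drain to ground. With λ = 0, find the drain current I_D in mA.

I_D = 0.361 mA

With gate tied to drain, V_SG = V_SD ≥ V_SG − |V_tp|, so the device is in saturation.
KCL at the drain: ½ k_p (V_SG − |V_tp|)² = (V_DD − V_SG)/R.
Let x = V_SG − 0.97. Then 2.75 x² + x − 1.95 = 0, giving x = 0.68 V (positive root), so V_SG = 1.65 V.
I_D = (V_DD − V_SG)/R = (2.92 − 1.65) / 3.52 = 0.361 mA.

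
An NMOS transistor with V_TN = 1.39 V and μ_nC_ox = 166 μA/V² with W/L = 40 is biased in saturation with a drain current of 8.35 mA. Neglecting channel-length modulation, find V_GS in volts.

V_GS = 2.98 V

k_n = μ_nC_ox · (W/L) = 6.64 mA/V².
In saturation I_D = ½ k_n (V_GS − V_TN)², so V_GS − V_TN = √(2 I_D / k_n) = √(2 × 8.35 / 6.64) = 1.59 V.
V_GS = 1.39 + 1.59 = 2.98 V.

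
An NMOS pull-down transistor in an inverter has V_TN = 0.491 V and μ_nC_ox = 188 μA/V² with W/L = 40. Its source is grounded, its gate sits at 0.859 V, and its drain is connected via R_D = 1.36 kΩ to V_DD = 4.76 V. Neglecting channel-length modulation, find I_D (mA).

I_D = 0.509 mA

V_GS = V_G = 0.859 V, so V_ov = 0.859 − 0.491 = 0.368 V.
k_n = μ_nC_ox · (W/L) = 7.52 mA/V².
Assume saturation: I_D = ½ k_n V_ov² = 0.5 × 7.52 × 0.368² = 0.509 mA, giving V_DS = V_DD − I_D R_D = 4.76 − 0.509 × 1.36 = 4.07 V.
V_DS = 4.07 V ≥ V_ov = 0.368 V, confirming saturation.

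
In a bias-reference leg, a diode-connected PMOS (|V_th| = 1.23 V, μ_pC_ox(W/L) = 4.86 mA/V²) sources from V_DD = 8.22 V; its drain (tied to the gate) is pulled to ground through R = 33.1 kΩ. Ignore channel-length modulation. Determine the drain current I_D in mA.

I_D = 0.202 mA

With gate tied to drain, V_SG = V_SD ≥ V_SG − |V_th|, so the device is in saturation.
KCL at the drain: ½ k_p (V_SG − |V_th|)² = (V_DD − V_SG)/R.
Let x = V_SG − 1.23. Then 80.4 x² + x − 6.99 = 0, giving x = 0.289 V (positive root), so V_SG = 1.52 V.
I_D = (V_DD − V_SG)/R = (8.22 − 1.52) / 33.1 = 0.202 mA.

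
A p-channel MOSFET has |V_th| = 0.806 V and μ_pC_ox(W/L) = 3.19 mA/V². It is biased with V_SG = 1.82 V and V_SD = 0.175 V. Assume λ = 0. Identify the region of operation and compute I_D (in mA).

V_ov = V_SG − |V_th| = 1.82 − 0.806 = 1.01 V.
Since V_SD = 0.175 V < V_ov = 1.01 V, the device is in the triode region.
I_D = k_p [V_ov · V_SD − ½ V_SD²] = 3.19 × [1.01 × 0.175 − 0.5 × 0.175²] = 0.517 mA.

Triode; I_D = 0.517 mA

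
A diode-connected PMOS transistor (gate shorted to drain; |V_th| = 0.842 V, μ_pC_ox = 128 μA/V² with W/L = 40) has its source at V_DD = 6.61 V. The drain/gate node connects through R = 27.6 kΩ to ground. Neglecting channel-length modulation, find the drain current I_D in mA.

With gate tied to drain, V_SG = V_SD ≥ V_SG − |V_th|, so the device is in saturation.
k_p = μ_pC_ox · (W/L) = 5.12 mA/V².
KCL at the drain: ½ k_p (V_SG − |V_th|)² = (V_DD − V_SG)/R.
Let x = V_SG − 0.842. Then 70.7 x² + x − 5.768 = 0, giving x = 0.279 V (positive root), so V_SG = 1.12 V.
I_D = (V_DD − V_SG)/R = (6.61 − 1.12) / 27.6 = 0.199 mA.

I_D = 0.199 mA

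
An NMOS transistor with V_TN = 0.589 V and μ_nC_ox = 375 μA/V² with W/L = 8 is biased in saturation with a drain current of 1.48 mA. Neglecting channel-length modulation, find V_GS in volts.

k_n = μ_nC_ox · (W/L) = 3 mA/V².
In saturation I_D = ½ k_n (V_GS − V_TN)², so V_GS − V_TN = √(2 I_D / k_n) = √(2 × 1.48 / 3) = 0.993 V.
V_GS = 0.589 + 0.993 = 1.58 V.

V_GS = 1.58 V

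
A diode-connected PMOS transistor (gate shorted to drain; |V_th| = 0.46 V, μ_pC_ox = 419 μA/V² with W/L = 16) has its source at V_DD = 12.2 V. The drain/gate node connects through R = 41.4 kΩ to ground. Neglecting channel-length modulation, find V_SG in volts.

V_SG = 0.747 V

With gate tied to drain, V_SG = V_SD ≥ V_SG − |V_th|, so the device is in saturation.
k_p = μ_pC_ox · (W/L) = 6.704 mA/V².
KCL at the drain: ½ k_p (V_SG − |V_th|)² = (V_DD − V_SG)/R.
Let x = V_SG − 0.46. Then 139 x² + x − 11.74 = 0, giving x = 0.287 V (positive root), so V_SG = 0.747 V.
I_D = (V_DD − V_SG)/R = (12.2 − 0.747) / 41.4 = 0.277 mA.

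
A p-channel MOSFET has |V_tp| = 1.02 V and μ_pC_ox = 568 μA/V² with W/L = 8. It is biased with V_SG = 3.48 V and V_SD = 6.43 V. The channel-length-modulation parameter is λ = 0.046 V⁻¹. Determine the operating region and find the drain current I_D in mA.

Saturation; I_D = 17.8 mA

k_p = μ_pC_ox · (W/L) = 4.544 mA/V².
V_ov = V_SG − |V_tp| = 3.48 − 1.02 = 2.46 V.
Since V_SD = 6.43 V ≥ V_ov = 2.46 V, the device is in saturation.
I_D = ½ k_p V_ov² (1 + λ V_SD) = 0.5 × 4.544 × 2.46² × (1 + 0.046 × 6.43) = 17.8 mA.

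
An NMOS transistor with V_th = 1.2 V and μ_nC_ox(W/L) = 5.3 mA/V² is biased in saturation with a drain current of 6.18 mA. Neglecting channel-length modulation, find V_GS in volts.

In saturation I_D = ½ k_n (V_GS − V_th)², so V_GS − V_th = √(2 I_D / k_n) = √(2 × 6.18 / 5.3) = 1.53 V.
V_GS = 1.2 + 1.53 = 2.73 V.

V_GS = 2.73 V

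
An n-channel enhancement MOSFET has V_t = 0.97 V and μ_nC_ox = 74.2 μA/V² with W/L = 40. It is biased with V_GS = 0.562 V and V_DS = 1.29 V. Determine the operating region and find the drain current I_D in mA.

V_GS = 0.562 V < V_t = 0.97 V, so the transistor is in cutoff.

Cutoff; I_D = 0 mA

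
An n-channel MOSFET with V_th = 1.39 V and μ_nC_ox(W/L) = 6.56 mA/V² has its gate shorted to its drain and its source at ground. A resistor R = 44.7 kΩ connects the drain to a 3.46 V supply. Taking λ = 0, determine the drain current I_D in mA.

I_D = 0.0437 mA

With gate tied to drain, V_GS = V_DS ≥ V_GS − V_th, so the device is in saturation.
KCL at the drain: ½ k_n (V_GS − V_th)² = (V_DD − V_GS)/R.
Let x = V_GS − 1.39. Then 147 x² + x − 2.07 = 0, giving x = 0.115 V (positive root), so V_GS = 1.51 V.
I_D = (V_DD − V_GS)/R = (3.46 − 1.51) / 44.7 = 0.0437 mA.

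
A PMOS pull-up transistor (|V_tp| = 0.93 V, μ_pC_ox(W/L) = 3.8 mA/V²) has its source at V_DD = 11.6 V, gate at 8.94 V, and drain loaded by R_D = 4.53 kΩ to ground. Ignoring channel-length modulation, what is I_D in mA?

V_SG = V_DD − V_G = 11.6 − 8.94 = 2.66 V, so V_ov = 2.66 − 0.93 = 1.73 V.
Assume saturation: I_D = ½ k_p V_ov² = 0.5 × 3.8 × 1.73² = 5.69 mA, giving V_SD = V_DD − I_D R_D = 11.6 − 5.69 × 4.53 = -14.2 V.
But -14.2 V < V_ov = 1.73 V, so the device is actually in triode.
In triode I_D = k_p[V_ov V_SD − ½ V_SD²] and I_D = (V_DD − V_SD)/R_D. Equating: 8.61 V_SD² − 30.78 V_SD + 11.6 = 0, giving V_SD = 0.428 V (the root below V_ov).
I_D = (11.6 − 0.428) / 4.53 = 2.47 mA.

I_D = 2.47 mA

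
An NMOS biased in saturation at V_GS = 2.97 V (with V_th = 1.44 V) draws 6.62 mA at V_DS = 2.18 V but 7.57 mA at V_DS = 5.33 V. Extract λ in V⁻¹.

λ = 0.0506 V⁻¹

With V_GS fixed, I_D ∝ (1 + λ V_DS) in saturation, so I_D2/I_D1 = (1 + λ V_DS2)/(1 + λ V_DS1).
7.57/6.62 = 1.144 = (1 + 5.33 λ)/(1 + 2.18 λ).
Solving: λ (I_D1 V_DS2 − I_D2 V_DS1) = I_D2 − I_D1, so λ = (7.57 − 6.62) / (6.62 × 5.33 − 7.57 × 2.18) = 0.95 / 18.8 = 0.0506 V⁻¹.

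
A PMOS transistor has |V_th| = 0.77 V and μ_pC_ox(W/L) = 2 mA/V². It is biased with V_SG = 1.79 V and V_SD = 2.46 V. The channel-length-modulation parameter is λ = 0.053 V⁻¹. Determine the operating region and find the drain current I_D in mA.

V_ov = V_SG − |V_th| = 1.79 − 0.77 = 1.02 V.
Since V_SD = 2.46 V ≥ V_ov = 1.02 V, the device is in saturation.
I_D = ½ k_p V_ov² (1 + λ V_SD) = 0.5 × 2 × 1.02² × (1 + 0.053 × 2.46) = 1.18 mA.

Saturation; I_D = 1.18 mA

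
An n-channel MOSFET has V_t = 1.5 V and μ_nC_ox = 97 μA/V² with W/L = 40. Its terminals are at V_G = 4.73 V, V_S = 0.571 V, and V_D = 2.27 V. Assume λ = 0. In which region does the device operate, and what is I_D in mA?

Triode; I_D = 11.9 mA

V_GS = V_G − V_S = 4.73 − 0.571 = 4.16 V; V_DS = V_D − V_S = 2.27 − 0.571 = 1.7 V.
k_n = μ_nC_ox · (W/L) = 3.88 mA/V².
V_ov = V_GS − V_t = 4.16 − 1.5 = 2.66 V.
Since V_DS = 1.7 V < V_ov = 2.66 V, the device is in the triode region.
I_D = k_n [V_ov · V_DS − ½ V_DS²] = 3.88 × [2.66 × 1.7 − 0.5 × 1.7²] = 11.9 mA.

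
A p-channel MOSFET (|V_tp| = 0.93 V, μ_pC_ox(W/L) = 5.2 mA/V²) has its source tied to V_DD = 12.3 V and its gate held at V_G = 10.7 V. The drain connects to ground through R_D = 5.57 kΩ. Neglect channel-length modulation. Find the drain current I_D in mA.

I_D = 1.17 mA

V_SG = V_DD − V_G = 12.3 − 10.7 = 1.6 V, so V_ov = 1.6 − 0.93 = 0.67 V.
Assume saturation: I_D = ½ k_p V_ov² = 0.5 × 5.2 × 0.67² = 1.17 mA, giving V_SD = V_DD − I_D R_D = 12.3 − 1.17 × 5.57 = 5.8 V.
V_SD = 5.8 V ≥ V_ov = 0.67 V, confirming saturation.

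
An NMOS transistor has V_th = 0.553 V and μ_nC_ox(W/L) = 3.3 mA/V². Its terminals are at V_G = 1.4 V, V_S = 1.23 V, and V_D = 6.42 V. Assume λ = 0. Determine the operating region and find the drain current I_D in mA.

Cutoff; I_D = 0 mA

V_GS = V_G − V_S = 1.4 − 1.23 = 0.17 V; V_DS = V_D − V_S = 6.42 − 1.23 = 5.19 V.
V_GS = 0.17 V < V_th = 0.553 V, so the transistor is in cutoff.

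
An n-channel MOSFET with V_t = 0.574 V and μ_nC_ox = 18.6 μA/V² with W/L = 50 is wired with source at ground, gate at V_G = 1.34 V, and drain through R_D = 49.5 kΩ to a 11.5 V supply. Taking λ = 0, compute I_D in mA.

I_D = 0.223 mA

V_GS = V_G = 1.34 V, so V_ov = 1.34 − 0.574 = 0.766 V.
k_n = μ_nC_ox · (W/L) = 0.93 mA/V².
Assume saturation: I_D = ½ k_n V_ov² = 0.5 × 0.93 × 0.766² = 0.273 mA, giving V_DS = V_DD − I_D R_D = 11.5 − 0.273 × 49.5 = -2.01 V.
But -2.01 V < V_ov = 0.766 V, so the device is actually in triode.
In triode I_D = k_n[V_ov V_DS − ½ V_DS²] and I_D = (V_DD − V_DS)/R_D. Equating: 23 V_DS² − 36.26 V_DS + 11.5 = 0, giving V_DS = 0.44 V (the root below V_ov).
I_D = (11.5 − 0.44) / 49.5 = 0.223 mA.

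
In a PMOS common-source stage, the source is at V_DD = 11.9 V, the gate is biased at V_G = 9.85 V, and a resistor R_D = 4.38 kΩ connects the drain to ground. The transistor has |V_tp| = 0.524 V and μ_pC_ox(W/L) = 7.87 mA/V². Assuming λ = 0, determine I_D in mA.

I_D = 2.66 mA

V_SG = V_DD − V_G = 11.9 − 9.85 = 2.05 V, so V_ov = 2.05 − 0.524 = 1.53 V.
Assume saturation: I_D = ½ k_p V_ov² = 0.5 × 7.87 × 1.53² = 9.16 mA, giving V_SD = V_DD − I_D R_D = 11.9 − 9.16 × 4.38 = -28.2 V.
But -28.2 V < V_ov = 1.53 V, so the device is actually in triode.
In triode I_D = k_p[V_ov V_SD − ½ V_SD²] and I_D = (V_DD − V_SD)/R_D. Equating: 17.2 V_SD² − 53.6 V_SD + 11.9 = 0, giving V_SD = 0.241 V (the root below V_ov).
I_D = (11.9 − 0.241) / 4.38 = 2.66 mA.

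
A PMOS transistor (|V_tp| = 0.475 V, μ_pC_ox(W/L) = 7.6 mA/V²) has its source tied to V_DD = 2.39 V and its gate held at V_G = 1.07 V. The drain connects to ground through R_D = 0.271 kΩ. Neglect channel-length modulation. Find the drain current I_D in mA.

I_D = 2.71 mA

V_SG = V_DD − V_G = 2.39 − 1.07 = 1.32 V, so V_ov = 1.32 − 0.475 = 0.845 V.
Assume saturation: I_D = ½ k_p V_ov² = 0.5 × 7.6 × 0.845² = 2.71 mA, giving V_SD = V_DD − I_D R_D = 2.39 − 2.71 × 0.271 = 1.65 V.
V_SD = 1.65 V ≥ V_ov = 0.845 V, confirming saturation.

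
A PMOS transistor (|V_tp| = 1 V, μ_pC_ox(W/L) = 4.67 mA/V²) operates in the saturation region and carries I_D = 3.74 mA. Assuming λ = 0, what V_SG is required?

V_SG = 2.27 V

In saturation I_D = ½ k_p (V_SG − |V_tp|)², so V_SG − |V_tp| = √(2 I_D / k_p) = √(2 × 3.74 / 4.67) = 1.27 V.
V_SG = 1 + 1.27 = 2.27 V.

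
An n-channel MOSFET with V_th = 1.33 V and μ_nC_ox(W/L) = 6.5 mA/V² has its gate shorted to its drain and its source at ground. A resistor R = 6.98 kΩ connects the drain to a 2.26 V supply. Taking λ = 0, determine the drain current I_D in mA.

I_D = 0.107 mA

With gate tied to drain, V_GS = V_DS ≥ V_GS − V_th, so the device is in saturation.
KCL at the drain: ½ k_n (V_GS − V_th)² = (V_DD − V_GS)/R.
Let x = V_GS − 1.33. Then 22.7 x² + x − 0.93 = 0, giving x = 0.182 V (positive root), so V_GS = 1.51 V.
I_D = (V_DD − V_GS)/R = (2.26 − 1.51) / 6.98 = 0.107 mA.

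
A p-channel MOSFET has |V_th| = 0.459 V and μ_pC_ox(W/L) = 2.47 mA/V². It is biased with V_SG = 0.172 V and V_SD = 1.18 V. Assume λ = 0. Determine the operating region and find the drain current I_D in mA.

Cutoff; I_D = 0 mA

V_SG = 0.172 V < |V_th| = 0.459 V, so the transistor is in cutoff.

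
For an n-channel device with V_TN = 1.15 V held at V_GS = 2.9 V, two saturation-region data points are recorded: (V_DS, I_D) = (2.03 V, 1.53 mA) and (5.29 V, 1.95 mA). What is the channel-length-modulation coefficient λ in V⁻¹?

With V_GS fixed, I_D ∝ (1 + λ V_DS) in saturation, so I_D2/I_D1 = (1 + λ V_DS2)/(1 + λ V_DS1).
1.95/1.53 = 1.275 = (1 + 5.29 λ)/(1 + 2.03 λ).
Solving: λ (I_D1 V_DS2 − I_D2 V_DS1) = I_D2 − I_D1, so λ = (1.95 − 1.53) / (1.53 × 5.29 − 1.95 × 2.03) = 0.42 / 4.14 = 0.102 V⁻¹.

λ = 0.102 V⁻¹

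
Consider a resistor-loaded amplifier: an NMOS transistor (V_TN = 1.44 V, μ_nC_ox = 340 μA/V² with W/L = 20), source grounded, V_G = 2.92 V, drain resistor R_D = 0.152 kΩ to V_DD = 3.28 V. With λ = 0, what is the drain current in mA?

I_D = 7.45 mA

V_GS = V_G = 2.92 V, so V_ov = 2.92 − 1.44 = 1.48 V.
k_n = μ_nC_ox · (W/L) = 6.8 mA/V².
Assume saturation: I_D = ½ k_n V_ov² = 0.5 × 6.8 × 1.48² = 7.45 mA, giving V_DS = V_DD − I_D R_D = 3.28 − 7.45 × 0.152 = 2.15 V.
V_DS = 2.15 V ≥ V_ov = 1.48 V, confirming saturation.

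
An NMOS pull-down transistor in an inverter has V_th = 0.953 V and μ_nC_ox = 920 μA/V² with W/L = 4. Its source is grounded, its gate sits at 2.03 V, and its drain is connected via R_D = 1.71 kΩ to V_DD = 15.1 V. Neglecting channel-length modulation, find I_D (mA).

I_D = 2.13 mA

V_GS = V_G = 2.03 V, so V_ov = 2.03 − 0.953 = 1.08 V.
k_n = μ_nC_ox · (W/L) = 3.68 mA/V².
Assume saturation: I_D = ½ k_n V_ov² = 0.5 × 3.68 × 1.08² = 2.13 mA, giving V_DS = V_DD − I_D R_D = 15.1 − 2.13 × 1.71 = 11.5 V.
V_DS = 11.5 V ≥ V_ov = 1.08 V, confirming saturation.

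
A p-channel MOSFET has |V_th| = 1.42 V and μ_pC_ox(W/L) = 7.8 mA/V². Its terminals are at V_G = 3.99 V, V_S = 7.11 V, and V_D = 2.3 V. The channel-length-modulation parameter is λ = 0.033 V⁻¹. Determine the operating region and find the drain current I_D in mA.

V_SG = V_S − V_G = 7.11 − 3.99 = 3.12 V; V_SD = V_S − V_D = 7.11 − 2.3 = 4.81 V.
V_ov = V_SG − |V_th| = 3.12 − 1.42 = 1.7 V.
Since V_SD = 4.81 V ≥ V_ov = 1.7 V, the device is in saturation.
I_D = ½ k_p V_ov² (1 + λ V_SD) = 0.5 × 7.8 × 1.7² × (1 + 0.033 × 4.81) = 13.1 mA.

Saturation; I_D = 13.1 mA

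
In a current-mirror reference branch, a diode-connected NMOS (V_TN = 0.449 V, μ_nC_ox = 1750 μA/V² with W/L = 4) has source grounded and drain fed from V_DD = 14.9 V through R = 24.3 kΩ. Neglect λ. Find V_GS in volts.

V_GS = 0.855 V

With gate tied to drain, V_GS = V_DS ≥ V_GS − V_TN, so the device is in saturation.
k_n = μ_nC_ox · (W/L) = 7 mA/V².
KCL at the drain: ½ k_n (V_GS − V_TN)² = (V_DD − V_GS)/R.
Let x = V_GS − 0.449. Then 85 x² + x − 14.45 = 0, giving x = 0.406 V (positive root), so V_GS = 0.855 V.
I_D = (V_DD − V_GS)/R = (14.9 − 0.855) / 24.3 = 0.578 mA.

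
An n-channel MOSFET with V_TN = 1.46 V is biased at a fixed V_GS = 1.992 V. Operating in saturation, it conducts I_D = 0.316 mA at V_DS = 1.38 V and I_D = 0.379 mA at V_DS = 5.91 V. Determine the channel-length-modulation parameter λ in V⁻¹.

λ = 0.0469 V⁻¹

With V_GS fixed, I_D ∝ (1 + λ V_DS) in saturation, so I_D2/I_D1 = (1 + λ V_DS2)/(1 + λ V_DS1).
0.379/0.316 = 1.199 = (1 + 5.91 λ)/(1 + 1.38 λ).
Solving: λ (I_D1 V_DS2 − I_D2 V_DS1) = I_D2 − I_D1, so λ = (0.379 − 0.316) / (0.316 × 5.91 − 0.379 × 1.38) = 0.063 / 1.34 = 0.0469 V⁻¹.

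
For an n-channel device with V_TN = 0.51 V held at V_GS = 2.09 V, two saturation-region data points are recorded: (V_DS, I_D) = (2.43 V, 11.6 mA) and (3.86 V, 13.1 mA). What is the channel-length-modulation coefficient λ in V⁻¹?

With V_GS fixed, I_D ∝ (1 + λ V_DS) in saturation, so I_D2/I_D1 = (1 + λ V_DS2)/(1 + λ V_DS1).
13.1/11.6 = 1.129 = (1 + 3.86 λ)/(1 + 2.43 λ).
Solving: λ (I_D1 V_DS2 − I_D2 V_DS1) = I_D2 − I_D1, so λ = (13.1 − 11.6) / (11.6 × 3.86 − 13.1 × 2.43) = 1.5 / 12.9 = 0.116 V⁻¹.

λ = 0.116 V⁻¹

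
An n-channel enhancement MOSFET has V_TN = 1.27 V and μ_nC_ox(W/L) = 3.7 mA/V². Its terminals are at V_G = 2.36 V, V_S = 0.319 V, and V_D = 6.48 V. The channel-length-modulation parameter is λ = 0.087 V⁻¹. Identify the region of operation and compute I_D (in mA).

V_GS = V_G − V_S = 2.36 − 0.319 = 2.04 V; V_DS = V_D − V_S = 6.48 − 0.319 = 6.16 V.
V_ov = V_GS − V_TN = 2.04 − 1.27 = 0.771 V.
Since V_DS = 6.16 V ≥ V_ov = 0.771 V, the device is in saturation.
I_D = ½ k_n V_ov² (1 + λ V_DS) = 0.5 × 3.7 × 0.771² × (1 + 0.087 × 6.16) = 1.69 mA.

Saturation; I_D = 1.69 mA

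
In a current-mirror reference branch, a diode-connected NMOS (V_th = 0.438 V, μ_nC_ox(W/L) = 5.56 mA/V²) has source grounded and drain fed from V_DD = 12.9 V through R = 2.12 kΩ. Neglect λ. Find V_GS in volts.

With gate tied to drain, V_GS = V_DS ≥ V_GS − V_th, so the device is in saturation.
KCL at the drain: ½ k_n (V_GS − V_th)² = (V_DD − V_GS)/R.
Let x = V_GS − 0.438. Then 5.89 x² + x − 12.46 = 0, giving x = 1.37 V (positive root), so V_GS = 1.81 V.
I_D = (V_DD − V_GS)/R = (12.9 − 1.81) / 2.12 = 5.23 mA.

V_GS = 1.81 V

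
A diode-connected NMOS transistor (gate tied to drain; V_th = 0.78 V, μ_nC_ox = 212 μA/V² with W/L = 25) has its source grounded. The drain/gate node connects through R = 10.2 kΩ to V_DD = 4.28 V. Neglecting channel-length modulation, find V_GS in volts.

V_GS = 1.12 V

With gate tied to drain, V_GS = V_DS ≥ V_GS − V_th, so the device is in saturation.
k_n = μ_nC_ox · (W/L) = 5.3 mA/V².
KCL at the drain: ½ k_n (V_GS − V_th)² = (V_DD − V_GS)/R.
Let x = V_GS − 0.78. Then 27 x² + x − 3.5 = 0, giving x = 0.342 V (positive root), so V_GS = 1.12 V.
I_D = (V_DD − V_GS)/R = (4.28 − 1.12) / 10.2 = 0.31 mA.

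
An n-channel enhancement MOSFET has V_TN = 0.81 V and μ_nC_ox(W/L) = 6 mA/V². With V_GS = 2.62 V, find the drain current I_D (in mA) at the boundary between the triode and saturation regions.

I_D = 9.83 mA

At the boundary V_DS = V_ov = V_GS − V_TN = 2.62 − 0.81 = 1.81 V.
I_D = ½ k_n V_ov² = 0.5 × 6 × 1.81² = 9.83 mA.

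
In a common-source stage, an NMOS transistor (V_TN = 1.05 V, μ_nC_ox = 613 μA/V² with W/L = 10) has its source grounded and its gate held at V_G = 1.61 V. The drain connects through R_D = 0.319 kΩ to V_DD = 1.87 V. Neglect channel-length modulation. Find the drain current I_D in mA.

V_GS = V_G = 1.61 V, so V_ov = 1.61 − 1.05 = 0.56 V.
k_n = μ_nC_ox · (W/L) = 6.13 mA/V².
Assume saturation: I_D = ½ k_n V_ov² = 0.5 × 6.13 × 0.56² = 0.961 mA, giving V_DS = V_DD − I_D R_D = 1.87 − 0.961 × 0.319 = 1.56 V.
V_DS = 1.56 V ≥ V_ov = 0.56 V, confirming saturation.

I_D = 0.961 mA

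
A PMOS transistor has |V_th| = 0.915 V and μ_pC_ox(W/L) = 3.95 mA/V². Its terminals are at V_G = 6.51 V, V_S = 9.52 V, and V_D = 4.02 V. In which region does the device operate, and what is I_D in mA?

Saturation; I_D = 8.67 mA

V_SG = V_S − V_G = 9.52 − 6.51 = 3.01 V; V_SD = V_S − V_D = 9.52 − 4.02 = 5.5 V.
V_ov = V_SG − |V_th| = 3.01 − 0.915 = 2.09 V.
Since V_SD = 5.5 V ≥ V_ov = 2.09 V, the device is in saturation.
I_D = ½ k_p V_ov² = 0.5 × 3.95 × 2.09² = 8.67 mA.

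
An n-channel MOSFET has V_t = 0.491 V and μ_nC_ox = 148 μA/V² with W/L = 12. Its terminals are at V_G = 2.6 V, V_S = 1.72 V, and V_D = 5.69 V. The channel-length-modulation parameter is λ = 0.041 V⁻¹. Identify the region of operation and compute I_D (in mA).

Saturation; I_D = 0.156 mA

V_GS = V_G − V_S = 2.6 − 1.72 = 0.88 V; V_DS = V_D − V_S = 5.69 − 1.72 = 3.97 V.
k_n = μ_nC_ox · (W/L) = 1.776 mA/V².
V_ov = V_GS − V_t = 0.88 − 0.491 = 0.389 V.
Since V_DS = 3.97 V ≥ V_ov = 0.389 V, the device is in saturation.
I_D = ½ k_n V_ov² (1 + λ V_DS) = 0.5 × 1.776 × 0.389² × (1 + 0.041 × 3.97) = 0.156 mA.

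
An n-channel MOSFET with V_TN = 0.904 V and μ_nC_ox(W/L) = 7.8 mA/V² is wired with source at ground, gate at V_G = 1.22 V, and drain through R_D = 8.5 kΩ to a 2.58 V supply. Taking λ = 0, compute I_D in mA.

I_D = 0.286 mA

V_GS = V_G = 1.22 V, so V_ov = 1.22 − 0.904 = 0.316 V.
Assume saturation: I_D = ½ k_n V_ov² = 0.5 × 7.8 × 0.316² = 0.389 mA, giving V_DS = V_DD − I_D R_D = 2.58 − 0.389 × 8.5 = -0.73 V.
But -0.73 V < V_ov = 0.316 V, so the device is actually in triode.
In triode I_D = k_n[V_ov V_DS − ½ V_DS²] and I_D = (V_DD − V_DS)/R_D. Equating: 33.1 V_DS² − 21.95 V_DS + 2.58 = 0, giving V_DS = 0.153 V (the root below V_ov).
I_D = (2.58 − 0.153) / 8.5 = 0.286 mA.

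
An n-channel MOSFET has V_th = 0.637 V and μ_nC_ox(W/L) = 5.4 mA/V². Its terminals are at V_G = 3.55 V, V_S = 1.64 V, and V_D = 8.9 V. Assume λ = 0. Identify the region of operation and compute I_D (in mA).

V_GS = V_G − V_S = 3.55 − 1.64 = 1.91 V; V_DS = V_D − V_S = 8.9 − 1.64 = 7.26 V.
V_ov = V_GS − V_th = 1.91 − 0.637 = 1.27 V.
Since V_DS = 7.26 V ≥ V_ov = 1.27 V, the device is in saturation.
I_D = ½ k_n V_ov² = 0.5 × 5.4 × 1.27² = 4.38 mA.

Saturation; I_D = 4.38 mA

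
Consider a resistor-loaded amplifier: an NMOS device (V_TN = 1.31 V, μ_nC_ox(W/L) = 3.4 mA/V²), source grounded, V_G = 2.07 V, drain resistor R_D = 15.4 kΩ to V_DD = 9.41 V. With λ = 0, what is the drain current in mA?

I_D = 0.593 mA

V_GS = V_G = 2.07 V, so V_ov = 2.07 − 1.31 = 0.76 V.
Assume saturation: I_D = ½ k_n V_ov² = 0.5 × 3.4 × 0.76² = 0.982 mA, giving V_DS = V_DD − I_D R_D = 9.41 − 0.982 × 15.4 = -5.71 V.
But -5.71 V < V_ov = 0.76 V, so the device is actually in triode.
In triode I_D = k_n[V_ov V_DS − ½ V_DS²] and I_D = (V_DD − V_DS)/R_D. Equating: 26.2 V_DS² − 40.79 V_DS + 9.41 = 0, giving V_DS = 0.282 V (the root below V_ov).
I_D = (9.41 − 0.282) / 15.4 = 0.593 mA.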